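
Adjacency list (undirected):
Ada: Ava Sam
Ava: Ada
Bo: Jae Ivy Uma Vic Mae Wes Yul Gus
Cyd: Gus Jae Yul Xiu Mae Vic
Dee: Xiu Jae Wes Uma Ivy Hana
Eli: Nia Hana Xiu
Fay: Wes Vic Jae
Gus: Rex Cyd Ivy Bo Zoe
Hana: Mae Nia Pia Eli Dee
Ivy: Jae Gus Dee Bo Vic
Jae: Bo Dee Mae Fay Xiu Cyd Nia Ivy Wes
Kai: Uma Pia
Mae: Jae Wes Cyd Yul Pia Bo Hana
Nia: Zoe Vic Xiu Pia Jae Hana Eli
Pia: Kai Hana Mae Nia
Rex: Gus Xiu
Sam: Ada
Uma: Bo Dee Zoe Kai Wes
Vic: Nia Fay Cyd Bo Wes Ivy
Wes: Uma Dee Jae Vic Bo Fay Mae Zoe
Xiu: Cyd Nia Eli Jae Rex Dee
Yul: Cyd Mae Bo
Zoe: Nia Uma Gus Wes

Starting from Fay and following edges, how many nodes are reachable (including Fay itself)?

BFS from Fay visits: Fay, Wes, Vic, Jae, Zoe, Uma, Mae, Dee, Bo, Nia, Ivy, Cyd, Xiu, Gus, Kai, Yul, Pia, Hana, Eli, Rex
Reachable nodes: 20 of 23 total.

20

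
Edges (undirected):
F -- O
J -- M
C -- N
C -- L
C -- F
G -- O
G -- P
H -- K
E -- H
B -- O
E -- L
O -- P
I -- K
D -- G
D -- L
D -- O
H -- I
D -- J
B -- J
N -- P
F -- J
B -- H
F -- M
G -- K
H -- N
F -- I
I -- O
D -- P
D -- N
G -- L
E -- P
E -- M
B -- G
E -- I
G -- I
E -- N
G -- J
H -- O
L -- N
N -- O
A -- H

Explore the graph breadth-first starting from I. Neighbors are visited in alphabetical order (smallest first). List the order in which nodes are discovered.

I, E, F, G, H, K, O, L, M, N, P, C, J, B, D, A

Visit I; enqueue E, F, G, H, K, O → queue [E, F, G, H, K, O]
Visit E; enqueue L, M, N, P → queue [F, G, H, K, O, L, M, N, P]
Visit F; enqueue C, J → queue [G, H, K, O, L, M, N, P, C, J]
Visit G; enqueue B, D → queue [H, K, O, L, M, N, P, C, J, B, D]
Visit H; enqueue A → queue [K, O, L, M, N, P, C, J, B, D, A]
Visit K → queue [O, L, M, N, P, C, J, B, D, A]
Visit O → queue [L, M, N, P, C, J, B, D, A]
Visit L → queue [M, N, P, C, J, B, D, A]
Visit M → queue [N, P, C, J, B, D, A]
Visit N → queue [P, C, J, B, D, A]
Visit P → queue [C, J, B, D, A]
Visit C → queue [J, B, D, A]
Visit J → queue [B, D, A]
Visit B → queue [D, A]
Visit D → queue [A]
Visit A → queue []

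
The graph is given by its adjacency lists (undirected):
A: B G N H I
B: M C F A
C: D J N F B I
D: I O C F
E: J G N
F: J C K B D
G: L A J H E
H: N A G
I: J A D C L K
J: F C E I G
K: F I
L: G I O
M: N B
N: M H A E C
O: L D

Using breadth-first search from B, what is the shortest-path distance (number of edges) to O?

3

Level 0: B
Level 1: A, C, F, M
Level 2: D, G, H, I, J, K, N
Level 3: E, L, O
O first appears at level 3.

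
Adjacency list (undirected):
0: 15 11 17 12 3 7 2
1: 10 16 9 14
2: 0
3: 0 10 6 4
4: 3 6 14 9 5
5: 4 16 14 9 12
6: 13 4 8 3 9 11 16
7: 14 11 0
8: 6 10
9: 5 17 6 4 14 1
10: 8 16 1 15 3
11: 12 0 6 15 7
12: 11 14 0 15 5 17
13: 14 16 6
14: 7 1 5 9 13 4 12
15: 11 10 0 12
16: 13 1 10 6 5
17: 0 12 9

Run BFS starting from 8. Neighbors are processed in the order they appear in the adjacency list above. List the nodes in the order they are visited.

8, 6, 10, 13, 4, 3, 9, 11, 16, 1, 15, 14, 5, 0, 17, 12, 7, 2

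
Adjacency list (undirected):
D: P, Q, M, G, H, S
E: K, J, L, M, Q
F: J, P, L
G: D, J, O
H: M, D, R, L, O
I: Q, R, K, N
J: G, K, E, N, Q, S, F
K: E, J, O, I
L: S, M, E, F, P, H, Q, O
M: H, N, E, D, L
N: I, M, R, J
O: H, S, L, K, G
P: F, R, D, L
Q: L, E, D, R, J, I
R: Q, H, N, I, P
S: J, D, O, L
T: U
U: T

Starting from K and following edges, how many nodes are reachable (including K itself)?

16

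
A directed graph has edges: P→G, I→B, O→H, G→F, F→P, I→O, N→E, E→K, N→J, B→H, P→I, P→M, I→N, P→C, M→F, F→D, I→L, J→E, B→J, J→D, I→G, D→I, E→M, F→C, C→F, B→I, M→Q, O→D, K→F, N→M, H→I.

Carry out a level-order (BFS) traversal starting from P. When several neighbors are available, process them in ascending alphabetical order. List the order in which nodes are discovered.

P → C → G → I → M → F → B → L → N → O → Q → D → H → J → E → K

Visit P; enqueue C, G, I, M → queue [C, G, I, M]
Visit C; enqueue F → queue [G, I, M, F]
Visit G → queue [I, M, F]
Visit I; enqueue B, L, N, O → queue [M, F, B, L, N, O]
Visit M; enqueue Q → queue [F, B, L, N, O, Q]
Visit F; enqueue D → queue [B, L, N, O, Q, D]
Visit B; enqueue H, J → queue [L, N, O, Q, D, H, J]
Visit L → queue [N, O, Q, D, H, J]
Visit N; enqueue E → queue [O, Q, D, H, J, E]
Visit O → queue [Q, D, H, J, E]
Visit Q → queue [D, H, J, E]
Visit D → queue [H, J, E]
Visit H → queue [J, E]
Visit J → queue [E]
Visit E; enqueue K → queue [K]
Visit K → queue []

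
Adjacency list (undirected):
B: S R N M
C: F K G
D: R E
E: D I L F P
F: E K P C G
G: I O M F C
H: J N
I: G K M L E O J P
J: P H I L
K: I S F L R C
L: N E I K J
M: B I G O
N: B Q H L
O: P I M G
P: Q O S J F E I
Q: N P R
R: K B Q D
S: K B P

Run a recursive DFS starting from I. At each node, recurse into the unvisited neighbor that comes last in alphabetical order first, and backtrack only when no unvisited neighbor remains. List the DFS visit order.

I, P, S, K, R, Q, N, L, J, H, E, F, G, O, M, B, C, D

Visit I
I → P
P → S
S → K
K → R
R → Q
Q → N
N → L
L → J
J → H
L → E
E → F
F → G
G → O
O → M
M → B
G → C
E → D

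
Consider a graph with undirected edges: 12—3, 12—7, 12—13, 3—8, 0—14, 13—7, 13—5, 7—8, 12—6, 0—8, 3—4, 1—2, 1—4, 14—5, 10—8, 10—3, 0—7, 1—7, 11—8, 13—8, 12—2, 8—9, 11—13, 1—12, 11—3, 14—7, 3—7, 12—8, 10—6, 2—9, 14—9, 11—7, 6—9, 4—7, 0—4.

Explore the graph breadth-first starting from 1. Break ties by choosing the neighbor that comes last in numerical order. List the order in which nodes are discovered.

1 → 12 → 7 → 4 → 2 → 13 → 8 → 6 → 3 → 14 → 11 → 0 → 9 → 5 → 10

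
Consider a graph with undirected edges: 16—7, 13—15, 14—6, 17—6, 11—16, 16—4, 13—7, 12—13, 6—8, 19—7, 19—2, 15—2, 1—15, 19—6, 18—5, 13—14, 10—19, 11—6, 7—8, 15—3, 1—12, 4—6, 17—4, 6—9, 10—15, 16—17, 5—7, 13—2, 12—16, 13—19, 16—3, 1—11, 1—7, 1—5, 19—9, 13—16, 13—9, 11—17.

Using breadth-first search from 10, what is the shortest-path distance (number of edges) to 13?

Level 0: 10
Level 1: 15, 19
Level 2: 1, 2, 3, 6, 7, 9, 13
Level 3: 4, 5, 8, 11, 12, 14, 16, 17
Level 4: 18
13 first appears at level 2.

2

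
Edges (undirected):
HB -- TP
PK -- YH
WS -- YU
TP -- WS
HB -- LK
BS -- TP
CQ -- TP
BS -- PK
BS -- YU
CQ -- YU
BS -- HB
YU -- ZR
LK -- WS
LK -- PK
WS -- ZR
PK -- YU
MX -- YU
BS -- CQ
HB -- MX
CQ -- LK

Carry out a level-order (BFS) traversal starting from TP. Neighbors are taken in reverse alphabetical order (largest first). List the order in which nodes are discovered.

TP -> WS -> HB -> CQ -> BS -> ZR -> YU -> LK -> MX -> PK -> YH

Visit TP; enqueue WS, HB, CQ, BS → queue [WS, HB, CQ, BS]
Visit WS; enqueue ZR, YU, LK → queue [HB, CQ, BS, ZR, YU, LK]
Visit HB; enqueue MX → queue [CQ, BS, ZR, YU, LK, MX]
Visit CQ → queue [BS, ZR, YU, LK, MX]
Visit BS; enqueue PK → queue [ZR, YU, LK, MX, PK]
Visit ZR → queue [YU, LK, MX, PK]
Visit YU → queue [LK, MX, PK]
Visit LK → queue [MX, PK]
Visit MX → queue [PK]
Visit PK; enqueue YH → queue [YH]
Visit YH → queue []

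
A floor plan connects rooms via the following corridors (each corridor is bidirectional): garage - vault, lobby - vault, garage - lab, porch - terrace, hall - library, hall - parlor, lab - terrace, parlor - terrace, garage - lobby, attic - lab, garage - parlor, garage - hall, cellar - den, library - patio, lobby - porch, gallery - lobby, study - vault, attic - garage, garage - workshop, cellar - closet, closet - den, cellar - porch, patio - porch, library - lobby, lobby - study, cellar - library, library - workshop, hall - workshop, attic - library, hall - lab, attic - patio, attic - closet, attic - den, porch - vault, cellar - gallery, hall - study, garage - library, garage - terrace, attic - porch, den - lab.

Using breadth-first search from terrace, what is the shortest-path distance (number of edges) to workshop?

2

Level 0: terrace
Level 1: garage, lab, parlor, porch
Level 2: attic, cellar, den, hall, library, lobby, patio, vault, workshop
Level 3: closet, gallery, study
workshop first appears at level 2.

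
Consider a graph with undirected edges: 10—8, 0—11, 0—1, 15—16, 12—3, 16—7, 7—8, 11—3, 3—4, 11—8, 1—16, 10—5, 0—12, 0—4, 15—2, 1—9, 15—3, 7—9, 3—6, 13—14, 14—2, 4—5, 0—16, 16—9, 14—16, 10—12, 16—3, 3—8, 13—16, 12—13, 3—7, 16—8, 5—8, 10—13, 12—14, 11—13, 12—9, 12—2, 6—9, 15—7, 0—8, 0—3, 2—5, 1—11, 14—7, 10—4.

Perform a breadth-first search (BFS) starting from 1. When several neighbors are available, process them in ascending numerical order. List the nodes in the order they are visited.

Visit 1; enqueue 0, 9, 11, 16 → queue [0, 9, 11, 16]
Visit 0; enqueue 3, 4, 8, 12 → queue [9, 11, 16, 3, 4, 8, 12]
Visit 9; enqueue 6, 7 → queue [11, 16, 3, 4, 8, 12, 6, 7]
Visit 11; enqueue 13 → queue [16, 3, 4, 8, 12, 6, 7, 13]
Visit 16; enqueue 14, 15 → queue [3, 4, 8, 12, 6, 7, 13, 14, 15]
Visit 3 → queue [4, 8, 12, 6, 7, 13, 14, 15]
Visit 4; enqueue 5, 10 → queue [8, 12, 6, 7, 13, 14, 15, 5, 10]
Visit 8 → queue [12, 6, 7, 13, 14, 15, 5, 10]
Visit 12; enqueue 2 → queue [6, 7, 13, 14, 15, 5, 10, 2]
Visit 6 → queue [7, 13, 14, 15, 5, 10, 2]
Visit 7 → queue [13, 14, 15, 5, 10, 2]
Visit 13 → queue [14, 15, 5, 10, 2]
Visit 14 → queue [15, 5, 10, 2]
Visit 15 → queue [5, 10, 2]
Visit 5 → queue [10, 2]
Visit 10 → queue [2]
Visit 2 → queue []

1, 0, 9, 11, 16, 3, 4, 8, 12, 6, 7, 13, 14, 15, 5, 10, 2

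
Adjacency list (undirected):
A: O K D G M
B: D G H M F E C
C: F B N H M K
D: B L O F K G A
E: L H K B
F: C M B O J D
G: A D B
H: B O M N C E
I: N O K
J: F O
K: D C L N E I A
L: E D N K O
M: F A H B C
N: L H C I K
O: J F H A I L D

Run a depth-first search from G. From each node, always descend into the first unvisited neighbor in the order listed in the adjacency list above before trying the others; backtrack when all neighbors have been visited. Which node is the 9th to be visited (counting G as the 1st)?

Visit G
G → A
A → O
O → J
J → F
F → C
C → B
B → D
D → L
L → E
E → H
H → M
H → N
N → I
I → K

Visit order: G, A, O, J, F, C, B, D, L, E, H, M, N, I, K

L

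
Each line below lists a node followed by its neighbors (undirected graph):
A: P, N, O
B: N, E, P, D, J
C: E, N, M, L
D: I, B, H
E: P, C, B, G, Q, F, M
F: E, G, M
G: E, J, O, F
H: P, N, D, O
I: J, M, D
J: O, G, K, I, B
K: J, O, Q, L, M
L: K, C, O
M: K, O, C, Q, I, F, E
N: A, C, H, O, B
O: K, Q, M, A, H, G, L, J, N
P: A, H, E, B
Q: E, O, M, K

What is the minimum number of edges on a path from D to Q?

3

Level 0: D
Level 1: B, H, I
Level 2: E, J, M, N, O, P
Level 3: A, C, F, G, K, L, Q
Q first appears at level 3.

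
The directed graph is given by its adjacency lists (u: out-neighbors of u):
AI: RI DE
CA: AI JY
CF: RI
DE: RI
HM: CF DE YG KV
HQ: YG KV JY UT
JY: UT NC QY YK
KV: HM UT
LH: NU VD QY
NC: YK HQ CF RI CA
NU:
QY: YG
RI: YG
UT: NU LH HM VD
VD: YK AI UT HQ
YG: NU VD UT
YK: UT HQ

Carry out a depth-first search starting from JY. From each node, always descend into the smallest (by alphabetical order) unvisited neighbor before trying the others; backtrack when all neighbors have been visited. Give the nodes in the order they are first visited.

JY → NC → CA → AI → DE → RI → YG → NU → UT → HM → CF → KV → LH → QY → VD → HQ → YK

Visit JY
JY → NC
NC → CA
CA → AI
AI → DE
DE → RI
RI → YG
YG → NU
YG → UT
UT → HM
HM → CF
HM → KV
UT → LH
LH → QY
LH → VD
VD → HQ
VD → YK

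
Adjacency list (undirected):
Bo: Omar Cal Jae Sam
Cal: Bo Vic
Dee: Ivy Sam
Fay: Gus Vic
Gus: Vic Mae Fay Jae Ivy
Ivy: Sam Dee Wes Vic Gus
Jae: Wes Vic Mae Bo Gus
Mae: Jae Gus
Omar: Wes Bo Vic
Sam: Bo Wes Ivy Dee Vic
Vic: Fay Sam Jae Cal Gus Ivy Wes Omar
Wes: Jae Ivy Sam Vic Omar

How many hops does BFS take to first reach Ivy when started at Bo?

2

Level 0: Bo
Level 1: Cal, Jae, Omar, Sam
Level 2: Dee, Gus, Ivy, Mae, Vic, Wes
Level 3: Fay
Ivy first appears at level 2.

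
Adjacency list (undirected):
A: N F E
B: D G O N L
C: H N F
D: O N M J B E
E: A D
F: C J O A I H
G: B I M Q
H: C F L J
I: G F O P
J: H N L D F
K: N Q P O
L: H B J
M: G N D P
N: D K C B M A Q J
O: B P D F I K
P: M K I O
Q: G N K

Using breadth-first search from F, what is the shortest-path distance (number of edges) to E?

Level 0: F
Level 1: A, C, H, I, J, O
Level 2: B, D, E, G, K, L, N, P
Level 3: M, Q
E first appears at level 2.

2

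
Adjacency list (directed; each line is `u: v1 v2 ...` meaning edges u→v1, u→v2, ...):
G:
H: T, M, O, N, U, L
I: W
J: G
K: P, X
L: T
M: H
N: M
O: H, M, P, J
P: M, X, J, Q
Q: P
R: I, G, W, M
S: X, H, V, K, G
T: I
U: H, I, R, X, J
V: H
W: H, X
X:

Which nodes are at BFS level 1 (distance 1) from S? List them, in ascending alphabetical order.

Level 0: S
Level 1: G, H, K, V, X
Level 2: L, M, N, O, P, T, U
Level 3: I, J, Q, R
Level 4: W

G, H, K, V, X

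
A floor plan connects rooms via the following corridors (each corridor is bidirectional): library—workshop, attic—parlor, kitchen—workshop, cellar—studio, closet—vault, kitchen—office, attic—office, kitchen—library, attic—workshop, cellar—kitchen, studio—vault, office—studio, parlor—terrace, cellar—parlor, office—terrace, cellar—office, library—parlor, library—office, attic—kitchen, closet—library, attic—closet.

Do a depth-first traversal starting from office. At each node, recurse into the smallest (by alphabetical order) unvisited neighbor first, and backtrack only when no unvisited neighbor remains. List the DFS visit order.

Visit office
office → attic
attic → closet
closet → library
library → kitchen
kitchen → cellar
cellar → parlor
parlor → terrace
cellar → studio
studio → vault
kitchen → workshop

office, attic, closet, library, kitchen, cellar, parlor, terrace, studio, vault, workshop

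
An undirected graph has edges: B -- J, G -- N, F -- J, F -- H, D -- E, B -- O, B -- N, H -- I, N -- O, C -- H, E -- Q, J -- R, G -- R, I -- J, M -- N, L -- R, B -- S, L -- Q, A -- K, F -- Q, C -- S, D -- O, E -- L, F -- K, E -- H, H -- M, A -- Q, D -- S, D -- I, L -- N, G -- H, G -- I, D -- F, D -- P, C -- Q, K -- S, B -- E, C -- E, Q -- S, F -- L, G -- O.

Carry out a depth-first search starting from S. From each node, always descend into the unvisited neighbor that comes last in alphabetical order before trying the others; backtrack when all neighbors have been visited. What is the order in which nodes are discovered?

S -> Q -> L -> R -> J -> I -> H -> M -> N -> O -> G -> D -> P -> F -> K -> A -> E -> C -> B

Visit S
S → Q
Q → L
L → R
R → J
J → I
I → H
H → M
M → N
N → O
O → G
O → D
D → P
D → F
F → K
K → A
D → E
E → C
E → B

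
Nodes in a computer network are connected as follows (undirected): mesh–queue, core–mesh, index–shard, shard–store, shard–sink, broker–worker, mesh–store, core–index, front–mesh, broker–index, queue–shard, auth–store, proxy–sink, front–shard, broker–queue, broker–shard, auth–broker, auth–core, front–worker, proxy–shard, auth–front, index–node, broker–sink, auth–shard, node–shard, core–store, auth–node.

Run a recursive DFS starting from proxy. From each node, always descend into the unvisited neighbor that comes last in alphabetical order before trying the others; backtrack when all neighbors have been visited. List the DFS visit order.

Visit proxy
proxy → sink
sink → shard
shard → store
store → mesh
mesh → queue
queue → broker
broker → worker
worker → front
front → auth
auth → node
node → index
index → core

proxy -> sink -> shard -> store -> mesh -> queue -> broker -> worker -> front -> auth -> node -> index -> core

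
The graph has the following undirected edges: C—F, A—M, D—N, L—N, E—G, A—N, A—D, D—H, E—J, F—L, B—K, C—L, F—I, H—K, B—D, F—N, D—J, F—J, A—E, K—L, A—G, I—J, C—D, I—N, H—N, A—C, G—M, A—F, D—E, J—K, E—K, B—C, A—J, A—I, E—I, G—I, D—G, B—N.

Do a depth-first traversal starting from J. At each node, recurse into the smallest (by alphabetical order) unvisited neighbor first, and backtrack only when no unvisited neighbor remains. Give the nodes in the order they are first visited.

Visit J
J → A
A → C
C → B
B → D
D → E
E → G
G → I
I → F
F → L
L → K
K → H
H → N
G → M

J → A → C → B → D → E → G → I → F → L → K → H → N → M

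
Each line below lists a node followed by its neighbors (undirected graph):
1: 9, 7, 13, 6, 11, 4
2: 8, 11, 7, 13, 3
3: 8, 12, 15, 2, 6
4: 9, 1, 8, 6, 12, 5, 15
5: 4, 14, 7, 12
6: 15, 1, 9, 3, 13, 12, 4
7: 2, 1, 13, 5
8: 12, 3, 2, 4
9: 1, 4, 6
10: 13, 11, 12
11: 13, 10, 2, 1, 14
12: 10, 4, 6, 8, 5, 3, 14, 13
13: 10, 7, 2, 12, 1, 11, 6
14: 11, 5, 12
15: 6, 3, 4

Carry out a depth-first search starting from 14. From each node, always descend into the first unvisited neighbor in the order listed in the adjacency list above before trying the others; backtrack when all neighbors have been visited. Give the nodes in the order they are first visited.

Visit 14
14 → 11
11 → 13
13 → 10
10 → 12
12 → 4
4 → 9
9 → 1
1 → 7
7 → 2
2 → 8
8 → 3
3 → 15
15 → 6
7 → 5

14 11 13 10 12 4 9 1 7 2 8 3 15 6 5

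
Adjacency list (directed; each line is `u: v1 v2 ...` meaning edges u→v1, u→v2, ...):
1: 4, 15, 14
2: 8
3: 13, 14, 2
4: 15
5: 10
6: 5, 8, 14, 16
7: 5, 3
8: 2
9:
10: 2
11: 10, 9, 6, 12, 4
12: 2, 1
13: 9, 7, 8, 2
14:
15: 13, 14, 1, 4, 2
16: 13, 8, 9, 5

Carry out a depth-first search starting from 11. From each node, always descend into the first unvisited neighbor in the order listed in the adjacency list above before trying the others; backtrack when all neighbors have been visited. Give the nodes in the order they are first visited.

Visit 11
11 → 10
10 → 2
2 → 8
11 → 9
11 → 6
6 → 5
6 → 14
6 → 16
16 → 13
13 → 7
7 → 3
11 → 12
12 → 1
1 → 4
4 → 15

11, 10, 2, 8, 9, 6, 5, 14, 16, 13, 7, 3, 12, 1, 4, 15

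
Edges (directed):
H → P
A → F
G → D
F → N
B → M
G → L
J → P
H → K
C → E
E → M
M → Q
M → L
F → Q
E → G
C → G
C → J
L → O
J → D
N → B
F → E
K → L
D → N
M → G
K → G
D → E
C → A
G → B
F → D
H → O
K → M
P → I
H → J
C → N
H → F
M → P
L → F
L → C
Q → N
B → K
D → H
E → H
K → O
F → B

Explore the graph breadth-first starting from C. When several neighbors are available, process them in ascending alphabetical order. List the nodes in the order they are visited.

C, A, E, G, J, N, F, H, M, B, D, L, P, Q, K, O, I

Visit C; enqueue A, E, G, J, N → queue [A, E, G, J, N]
Visit A; enqueue F → queue [E, G, J, N, F]
Visit E; enqueue H, M → queue [G, J, N, F, H, M]
Visit G; enqueue B, D, L → queue [J, N, F, H, M, B, D, L]
Visit J; enqueue P → queue [N, F, H, M, B, D, L, P]
Visit N → queue [F, H, M, B, D, L, P]
Visit F; enqueue Q → queue [H, M, B, D, L, P, Q]
Visit H; enqueue K, O → queue [M, B, D, L, P, Q, K, O]
Visit M → queue [B, D, L, P, Q, K, O]
Visit B → queue [D, L, P, Q, K, O]
Visit D → queue [L, P, Q, K, O]
Visit L → queue [P, Q, K, O]
Visit P; enqueue I → queue [Q, K, O, I]
Visit Q → queue [K, O, I]
Visit K → queue [O, I]
Visit O → queue [I]
Visit I → queue []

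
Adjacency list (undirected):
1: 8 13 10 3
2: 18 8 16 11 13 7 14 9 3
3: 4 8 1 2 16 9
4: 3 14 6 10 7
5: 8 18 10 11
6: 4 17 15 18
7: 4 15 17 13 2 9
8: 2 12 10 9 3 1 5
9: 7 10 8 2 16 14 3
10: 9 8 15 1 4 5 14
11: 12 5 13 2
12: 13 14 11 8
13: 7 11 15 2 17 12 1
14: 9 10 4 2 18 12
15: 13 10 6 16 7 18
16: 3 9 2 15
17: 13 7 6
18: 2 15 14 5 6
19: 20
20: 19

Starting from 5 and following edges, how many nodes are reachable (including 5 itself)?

18

BFS from 5 visits: 5, 8, 18, 10, 11, 2, 12, 9, 3, 1, 15, 14, 6, 4, 13, 16, 7, 17
Reachable nodes: 18 of 20 total.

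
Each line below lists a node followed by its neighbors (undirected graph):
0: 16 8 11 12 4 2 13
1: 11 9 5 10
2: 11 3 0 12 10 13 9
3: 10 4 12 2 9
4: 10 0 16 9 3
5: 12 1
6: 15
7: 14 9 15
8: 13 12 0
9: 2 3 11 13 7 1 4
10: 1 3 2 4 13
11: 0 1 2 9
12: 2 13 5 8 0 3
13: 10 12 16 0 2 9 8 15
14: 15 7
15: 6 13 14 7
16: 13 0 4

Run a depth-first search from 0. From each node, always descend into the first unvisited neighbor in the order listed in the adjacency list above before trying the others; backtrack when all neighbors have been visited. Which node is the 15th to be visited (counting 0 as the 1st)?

12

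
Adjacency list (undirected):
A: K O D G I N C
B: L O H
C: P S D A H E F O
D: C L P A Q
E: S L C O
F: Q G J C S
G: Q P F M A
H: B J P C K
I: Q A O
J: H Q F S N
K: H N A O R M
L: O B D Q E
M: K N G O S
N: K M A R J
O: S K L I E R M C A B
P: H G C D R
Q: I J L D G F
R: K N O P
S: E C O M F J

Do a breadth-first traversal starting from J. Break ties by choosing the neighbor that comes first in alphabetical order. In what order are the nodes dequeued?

J, F, H, N, Q, S, C, G, B, K, P, A, M, R, D, I, L, E, O

Visit J; enqueue F, H, N, Q, S → queue [F, H, N, Q, S]
Visit F; enqueue C, G → queue [H, N, Q, S, C, G]
Visit H; enqueue B, K, P → queue [N, Q, S, C, G, B, K, P]
Visit N; enqueue A, M, R → queue [Q, S, C, G, B, K, P, A, M, R]
Visit Q; enqueue D, I, L → queue [S, C, G, B, K, P, A, M, R, D, I, L]
Visit S; enqueue E, O → queue [C, G, B, K, P, A, M, R, D, I, L, E, O]
Visit C → queue [G, B, K, P, A, M, R, D, I, L, E, O]
Visit G → queue [B, K, P, A, M, R, D, I, L, E, O]
Visit B → queue [K, P, A, M, R, D, I, L, E, O]
Visit K → queue [P, A, M, R, D, I, L, E, O]
Visit P → queue [A, M, R, D, I, L, E, O]
Visit A → queue [M, R, D, I, L, E, O]
Visit M → queue [R, D, I, L, E, O]
Visit R → queue [D, I, L, E, O]
Visit D → queue [I, L, E, O]
Visit I → queue [L, E, O]
Visit L → queue [E, O]
Visit E → queue [O]
Visit O → queue []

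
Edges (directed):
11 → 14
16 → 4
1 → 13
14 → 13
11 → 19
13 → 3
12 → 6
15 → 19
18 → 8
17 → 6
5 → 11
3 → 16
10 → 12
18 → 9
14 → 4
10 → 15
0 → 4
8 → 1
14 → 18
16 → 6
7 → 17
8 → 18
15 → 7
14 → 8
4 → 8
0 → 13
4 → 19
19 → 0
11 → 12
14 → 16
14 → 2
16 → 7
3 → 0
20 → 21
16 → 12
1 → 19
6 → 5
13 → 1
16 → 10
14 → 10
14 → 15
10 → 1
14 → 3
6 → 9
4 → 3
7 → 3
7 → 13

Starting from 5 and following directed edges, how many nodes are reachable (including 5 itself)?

BFS from 5 visits: 5, 11, 19, 14, 12, 0, 18, 16, 15, 13, 10, 8, 4, 3, 2, 6, 9, 7, 1, 17
Reachable nodes: 20 of 22 total.

20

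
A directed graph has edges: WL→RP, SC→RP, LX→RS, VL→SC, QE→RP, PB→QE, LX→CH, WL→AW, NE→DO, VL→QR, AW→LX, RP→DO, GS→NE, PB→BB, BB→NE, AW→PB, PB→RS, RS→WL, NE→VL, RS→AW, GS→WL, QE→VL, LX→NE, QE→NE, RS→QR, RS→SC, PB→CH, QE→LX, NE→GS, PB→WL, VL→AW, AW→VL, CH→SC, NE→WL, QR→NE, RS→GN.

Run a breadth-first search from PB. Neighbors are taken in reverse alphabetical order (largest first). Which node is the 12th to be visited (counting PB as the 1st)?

VL

Visit PB; enqueue WL, RS, QE, CH, BB → queue [WL, RS, QE, CH, BB]
Visit WL; enqueue RP, AW → queue [RS, QE, CH, BB, RP, AW]
Visit RS; enqueue SC, QR, GN → queue [QE, CH, BB, RP, AW, SC, QR, GN]
Visit QE; enqueue VL, NE, LX → queue [CH, BB, RP, AW, SC, QR, GN, VL, NE, LX]
Visit CH → queue [BB, RP, AW, SC, QR, GN, VL, NE, LX]
Visit BB → queue [RP, AW, SC, QR, GN, VL, NE, LX]
Visit RP; enqueue DO → queue [AW, SC, QR, GN, VL, NE, LX, DO]
Visit AW → queue [SC, QR, GN, VL, NE, LX, DO]
Visit SC → queue [QR, GN, VL, NE, LX, DO]
Visit QR → queue [GN, VL, NE, LX, DO]
Visit GN → queue [VL, NE, LX, DO]
Visit VL → queue [NE, LX, DO]
Visit NE; enqueue GS → queue [LX, DO, GS]
Visit LX → queue [DO, GS]
Visit DO → queue [GS]
Visit GS → queue []

Visit order: PB, WL, RS, QE, CH, BB, RP, AW, SC, QR, GN, VL, NE, LX, DO, GS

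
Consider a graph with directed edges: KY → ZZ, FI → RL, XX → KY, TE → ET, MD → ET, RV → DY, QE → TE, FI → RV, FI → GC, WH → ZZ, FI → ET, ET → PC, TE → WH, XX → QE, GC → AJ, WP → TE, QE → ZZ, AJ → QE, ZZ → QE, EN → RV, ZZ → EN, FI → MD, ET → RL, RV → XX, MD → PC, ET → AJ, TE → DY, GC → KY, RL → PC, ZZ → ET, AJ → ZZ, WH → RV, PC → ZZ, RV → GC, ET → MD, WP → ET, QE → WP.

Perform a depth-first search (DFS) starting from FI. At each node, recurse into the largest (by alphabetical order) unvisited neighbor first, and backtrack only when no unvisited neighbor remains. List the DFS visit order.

Visit FI
FI → RV
RV → XX
XX → QE
QE → ZZ
ZZ → ET
ET → RL
RL → PC
ET → MD
ET → AJ
ZZ → EN
QE → WP
WP → TE
TE → WH
TE → DY
XX → KY
RV → GC

FI → RV → XX → QE → ZZ → ET → RL → PC → MD → AJ → EN → WP → TE → WH → DY → KY → GC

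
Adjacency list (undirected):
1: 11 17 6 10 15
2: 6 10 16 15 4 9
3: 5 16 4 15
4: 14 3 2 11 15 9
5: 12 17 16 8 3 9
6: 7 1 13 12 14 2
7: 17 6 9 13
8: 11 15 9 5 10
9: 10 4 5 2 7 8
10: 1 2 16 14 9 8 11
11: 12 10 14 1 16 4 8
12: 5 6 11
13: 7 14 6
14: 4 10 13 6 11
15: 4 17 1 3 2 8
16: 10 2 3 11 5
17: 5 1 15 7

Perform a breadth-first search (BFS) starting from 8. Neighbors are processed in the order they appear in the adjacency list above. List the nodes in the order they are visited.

Visit 8; enqueue 11, 15, 9, 5, 10 → queue [11, 15, 9, 5, 10]
Visit 11; enqueue 12, 14, 1, 16, 4 → queue [15, 9, 5, 10, 12, 14, 1, 16, 4]
Visit 15; enqueue 17, 3, 2 → queue [9, 5, 10, 12, 14, 1, 16, 4, 17, 3, 2]
Visit 9; enqueue 7 → queue [5, 10, 12, 14, 1, 16, 4, 17, 3, 2, 7]
Visit 5 → queue [10, 12, 14, 1, 16, 4, 17, 3, 2, 7]
Visit 10 → queue [12, 14, 1, 16, 4, 17, 3, 2, 7]
Visit 12; enqueue 6 → queue [14, 1, 16, 4, 17, 3, 2, 7, 6]
Visit 14; enqueue 13 → queue [1, 16, 4, 17, 3, 2, 7, 6, 13]
Visit 1 → queue [16, 4, 17, 3, 2, 7, 6, 13]
Visit 16 → queue [4, 17, 3, 2, 7, 6, 13]
Visit 4 → queue [17, 3, 2, 7, 6, 13]
Visit 17 → queue [3, 2, 7, 6, 13]
Visit 3 → queue [2, 7, 6, 13]
Visit 2 → queue [7, 6, 13]
Visit 7 → queue [6, 13]
Visit 6 → queue [13]
Visit 13 → queue []

8 -> 11 -> 15 -> 9 -> 5 -> 10 -> 12 -> 14 -> 1 -> 16 -> 4 -> 17 -> 3 -> 2 -> 7 -> 6 -> 13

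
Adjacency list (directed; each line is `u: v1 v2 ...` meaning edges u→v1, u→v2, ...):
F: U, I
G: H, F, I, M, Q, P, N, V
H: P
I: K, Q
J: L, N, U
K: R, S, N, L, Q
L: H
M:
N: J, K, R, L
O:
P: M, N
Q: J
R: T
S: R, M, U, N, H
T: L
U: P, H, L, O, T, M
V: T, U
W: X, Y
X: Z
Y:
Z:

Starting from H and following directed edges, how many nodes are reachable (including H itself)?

13

BFS from H visits: H, P, M, N, J, K, L, R, U, Q, S, T, O
Reachable nodes: 13 of 21 total.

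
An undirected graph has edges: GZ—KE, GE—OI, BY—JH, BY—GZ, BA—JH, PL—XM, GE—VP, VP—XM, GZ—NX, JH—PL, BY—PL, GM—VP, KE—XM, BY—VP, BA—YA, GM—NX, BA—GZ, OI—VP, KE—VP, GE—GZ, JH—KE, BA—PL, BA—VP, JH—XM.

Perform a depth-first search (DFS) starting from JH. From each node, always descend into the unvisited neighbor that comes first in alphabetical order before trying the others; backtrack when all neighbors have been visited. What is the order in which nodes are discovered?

JH, BA, GZ, BY, PL, XM, KE, VP, GE, OI, GM, NX, YA

Visit JH
JH → BA
BA → GZ
GZ → BY
BY → PL
PL → XM
XM → KE
KE → VP
VP → GE
GE → OI
VP → GM
GM → NX
BA → YA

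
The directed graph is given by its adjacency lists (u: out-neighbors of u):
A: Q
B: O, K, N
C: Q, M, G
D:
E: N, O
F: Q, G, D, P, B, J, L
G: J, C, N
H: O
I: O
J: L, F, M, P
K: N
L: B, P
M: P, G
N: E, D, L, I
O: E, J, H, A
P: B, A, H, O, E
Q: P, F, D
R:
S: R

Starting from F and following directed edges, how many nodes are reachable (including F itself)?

17

BFS from F visits: F, Q, P, L, J, G, D, B, O, H, E, A, M, N, C, K, I
Reachable nodes: 17 of 19 total.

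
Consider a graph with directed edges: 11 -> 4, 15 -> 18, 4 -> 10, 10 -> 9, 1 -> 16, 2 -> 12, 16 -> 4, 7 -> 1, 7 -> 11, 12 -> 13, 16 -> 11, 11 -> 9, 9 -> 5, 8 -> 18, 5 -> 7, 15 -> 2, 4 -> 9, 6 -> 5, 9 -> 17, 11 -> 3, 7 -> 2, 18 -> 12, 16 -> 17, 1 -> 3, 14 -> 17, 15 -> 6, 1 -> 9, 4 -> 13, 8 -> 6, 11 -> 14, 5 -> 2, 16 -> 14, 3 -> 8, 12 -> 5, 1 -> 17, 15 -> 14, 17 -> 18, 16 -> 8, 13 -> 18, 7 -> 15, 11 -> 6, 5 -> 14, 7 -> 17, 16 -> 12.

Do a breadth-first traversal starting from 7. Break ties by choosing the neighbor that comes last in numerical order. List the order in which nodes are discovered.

Visit 7; enqueue 17, 15, 11, 2, 1 → queue [17, 15, 11, 2, 1]
Visit 17; enqueue 18 → queue [15, 11, 2, 1, 18]
Visit 15; enqueue 14, 6 → queue [11, 2, 1, 18, 14, 6]
Visit 11; enqueue 9, 4, 3 → queue [2, 1, 18, 14, 6, 9, 4, 3]
Visit 2; enqueue 12 → queue [1, 18, 14, 6, 9, 4, 3, 12]
Visit 1; enqueue 16 → queue [18, 14, 6, 9, 4, 3, 12, 16]
Visit 18 → queue [14, 6, 9, 4, 3, 12, 16]
Visit 14 → queue [6, 9, 4, 3, 12, 16]
Visit 6; enqueue 5 → queue [9, 4, 3, 12, 16, 5]
Visit 9 → queue [4, 3, 12, 16, 5]
Visit 4; enqueue 13, 10 → queue [3, 12, 16, 5, 13, 10]
Visit 3; enqueue 8 → queue [12, 16, 5, 13, 10, 8]
Visit 12 → queue [16, 5, 13, 10, 8]
Visit 16 → queue [5, 13, 10, 8]
Visit 5 → queue [13, 10, 8]
Visit 13 → queue [10, 8]
Visit 10 → queue [8]
Visit 8 → queue []

7 17 15 11 2 1 18 14 6 9 4 3 12 16 5 13 10 8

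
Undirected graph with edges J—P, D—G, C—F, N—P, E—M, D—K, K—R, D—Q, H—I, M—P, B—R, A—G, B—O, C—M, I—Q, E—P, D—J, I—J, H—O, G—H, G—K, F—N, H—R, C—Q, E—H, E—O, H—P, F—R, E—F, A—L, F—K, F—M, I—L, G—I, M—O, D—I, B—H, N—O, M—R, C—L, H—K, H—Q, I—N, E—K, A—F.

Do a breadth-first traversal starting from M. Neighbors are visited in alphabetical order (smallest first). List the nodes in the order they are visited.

Visit M; enqueue C, E, F, O, P, R → queue [C, E, F, O, P, R]
Visit C; enqueue L, Q → queue [E, F, O, P, R, L, Q]
Visit E; enqueue H, K → queue [F, O, P, R, L, Q, H, K]
Visit F; enqueue A, N → queue [O, P, R, L, Q, H, K, A, N]
Visit O; enqueue B → queue [P, R, L, Q, H, K, A, N, B]
Visit P; enqueue J → queue [R, L, Q, H, K, A, N, B, J]
Visit R → queue [L, Q, H, K, A, N, B, J]
Visit L; enqueue I → queue [Q, H, K, A, N, B, J, I]
Visit Q; enqueue D → queue [H, K, A, N, B, J, I, D]
Visit H; enqueue G → queue [K, A, N, B, J, I, D, G]
Visit K → queue [A, N, B, J, I, D, G]
Visit A → queue [N, B, J, I, D, G]
Visit N → queue [B, J, I, D, G]
Visit B → queue [J, I, D, G]
Visit J → queue [I, D, G]
Visit I → queue [D, G]
Visit D → queue [G]
Visit G → queue []

M, C, E, F, O, P, R, L, Q, H, K, A, N, B, J, I, D, G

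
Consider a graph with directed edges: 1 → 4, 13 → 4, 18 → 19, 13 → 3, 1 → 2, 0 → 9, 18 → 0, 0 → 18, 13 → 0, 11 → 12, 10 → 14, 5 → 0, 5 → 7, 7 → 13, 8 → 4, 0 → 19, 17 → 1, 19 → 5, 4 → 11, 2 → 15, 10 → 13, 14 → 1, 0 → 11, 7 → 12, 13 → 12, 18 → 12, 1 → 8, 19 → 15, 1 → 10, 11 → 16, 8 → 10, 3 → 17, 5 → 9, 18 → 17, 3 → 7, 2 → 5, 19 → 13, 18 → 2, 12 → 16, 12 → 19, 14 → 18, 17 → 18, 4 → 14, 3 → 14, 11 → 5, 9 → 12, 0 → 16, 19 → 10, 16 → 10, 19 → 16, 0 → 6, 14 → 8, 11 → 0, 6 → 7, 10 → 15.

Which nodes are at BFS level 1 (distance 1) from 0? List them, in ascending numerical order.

6, 9, 11, 16, 18, 19

Level 0: 0
Level 1: 6, 9, 11, 16, 18, 19
Level 2: 2, 5, 7, 10, 12, 13, 15, 17
Level 3: 1, 3, 4, 14
Level 4: 8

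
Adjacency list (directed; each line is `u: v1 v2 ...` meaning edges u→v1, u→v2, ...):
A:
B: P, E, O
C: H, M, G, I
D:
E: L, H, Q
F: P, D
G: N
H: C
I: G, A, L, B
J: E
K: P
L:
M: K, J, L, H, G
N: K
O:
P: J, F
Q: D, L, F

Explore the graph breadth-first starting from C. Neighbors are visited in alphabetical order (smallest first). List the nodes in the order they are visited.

Visit C; enqueue G, H, I, M → queue [G, H, I, M]
Visit G; enqueue N → queue [H, I, M, N]
Visit H → queue [I, M, N]
Visit I; enqueue A, B, L → queue [M, N, A, B, L]
Visit M; enqueue J, K → queue [N, A, B, L, J, K]
Visit N → queue [A, B, L, J, K]
Visit A → queue [B, L, J, K]
Visit B; enqueue E, O, P → queue [L, J, K, E, O, P]
Visit L → queue [J, K, E, O, P]
Visit J → queue [K, E, O, P]
Visit K → queue [E, O, P]
Visit E; enqueue Q → queue [O, P, Q]
Visit O → queue [P, Q]
Visit P; enqueue F → queue [Q, F]
Visit Q; enqueue D → queue [F, D]
Visit F → queue [D]
Visit D → queue []

C, G, H, I, M, N, A, B, L, J, K, E, O, P, Q, F, D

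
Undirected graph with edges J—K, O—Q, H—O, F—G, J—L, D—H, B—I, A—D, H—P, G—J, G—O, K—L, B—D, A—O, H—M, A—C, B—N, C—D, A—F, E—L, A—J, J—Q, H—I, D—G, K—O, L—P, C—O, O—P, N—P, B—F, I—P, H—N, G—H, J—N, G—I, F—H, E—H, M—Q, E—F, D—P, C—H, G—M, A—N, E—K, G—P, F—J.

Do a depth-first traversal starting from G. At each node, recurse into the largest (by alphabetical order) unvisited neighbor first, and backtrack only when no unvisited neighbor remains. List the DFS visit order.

G P O Q M H N J L K E F B I D C A

Visit G
G → P
P → O
O → Q
Q → M
M → H
H → N
N → J
J → L
L → K
K → E
E → F
F → B
B → I
B → D
D → C
C → A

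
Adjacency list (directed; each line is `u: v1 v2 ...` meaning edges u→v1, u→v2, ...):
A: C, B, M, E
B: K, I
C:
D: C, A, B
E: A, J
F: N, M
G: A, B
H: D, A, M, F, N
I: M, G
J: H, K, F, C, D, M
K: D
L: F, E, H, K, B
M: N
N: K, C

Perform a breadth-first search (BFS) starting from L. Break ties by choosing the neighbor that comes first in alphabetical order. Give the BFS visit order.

Visit L; enqueue B, E, F, H, K → queue [B, E, F, H, K]
Visit B; enqueue I → queue [E, F, H, K, I]
Visit E; enqueue A, J → queue [F, H, K, I, A, J]
Visit F; enqueue M, N → queue [H, K, I, A, J, M, N]
Visit H; enqueue D → queue [K, I, A, J, M, N, D]
Visit K → queue [I, A, J, M, N, D]
Visit I; enqueue G → queue [A, J, M, N, D, G]
Visit A; enqueue C → queue [J, M, N, D, G, C]
Visit J → queue [M, N, D, G, C]
Visit M → queue [N, D, G, C]
Visit N → queue [D, G, C]
Visit D → queue [G, C]
Visit G → queue [C]
Visit C → queue []

L -> B -> E -> F -> H -> K -> I -> A -> J -> M -> N -> D -> G -> C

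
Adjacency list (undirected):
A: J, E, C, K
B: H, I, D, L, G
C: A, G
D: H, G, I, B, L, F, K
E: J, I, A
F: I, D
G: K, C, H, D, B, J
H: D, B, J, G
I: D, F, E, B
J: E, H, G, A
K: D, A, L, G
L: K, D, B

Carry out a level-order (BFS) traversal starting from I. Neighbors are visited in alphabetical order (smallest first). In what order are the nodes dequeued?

Visit I; enqueue B, D, E, F → queue [B, D, E, F]
Visit B; enqueue G, H, L → queue [D, E, F, G, H, L]
Visit D; enqueue K → queue [E, F, G, H, L, K]
Visit E; enqueue A, J → queue [F, G, H, L, K, A, J]
Visit F → queue [G, H, L, K, A, J]
Visit G; enqueue C → queue [H, L, K, A, J, C]
Visit H → queue [L, K, A, J, C]
Visit L → queue [K, A, J, C]
Visit K → queue [A, J, C]
Visit A → queue [J, C]
Visit J → queue [C]
Visit C → queue []

I -> B -> D -> E -> F -> G -> H -> L -> K -> A -> J -> C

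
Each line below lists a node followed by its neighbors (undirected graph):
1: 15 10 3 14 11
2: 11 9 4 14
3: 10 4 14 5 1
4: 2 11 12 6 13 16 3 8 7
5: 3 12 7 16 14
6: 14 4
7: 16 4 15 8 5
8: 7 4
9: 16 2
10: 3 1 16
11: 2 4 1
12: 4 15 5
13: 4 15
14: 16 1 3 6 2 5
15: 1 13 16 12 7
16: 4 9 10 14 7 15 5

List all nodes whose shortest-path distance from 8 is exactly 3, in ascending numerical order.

Level 0: 8
Level 1: 4, 7
Level 2: 2, 3, 5, 6, 11, 12, 13, 15, 16
Level 3: 1, 9, 10, 14

1, 9, 10, 14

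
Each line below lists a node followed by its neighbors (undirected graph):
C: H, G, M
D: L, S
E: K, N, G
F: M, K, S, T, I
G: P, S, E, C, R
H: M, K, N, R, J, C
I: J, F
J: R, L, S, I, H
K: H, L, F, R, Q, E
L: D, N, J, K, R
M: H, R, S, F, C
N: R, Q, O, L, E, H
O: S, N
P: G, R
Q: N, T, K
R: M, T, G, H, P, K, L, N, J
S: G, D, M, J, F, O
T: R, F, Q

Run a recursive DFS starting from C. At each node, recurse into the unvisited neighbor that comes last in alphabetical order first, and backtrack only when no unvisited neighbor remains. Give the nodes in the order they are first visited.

C, M, S, O, N, R, T, Q, K, L, J, I, F, H, D, E, G, P

Visit C
C → M
M → S
S → O
O → N
N → R
R → T
T → Q
Q → K
K → L
L → J
J → I
I → F
J → H
L → D
K → E
E → G
G → P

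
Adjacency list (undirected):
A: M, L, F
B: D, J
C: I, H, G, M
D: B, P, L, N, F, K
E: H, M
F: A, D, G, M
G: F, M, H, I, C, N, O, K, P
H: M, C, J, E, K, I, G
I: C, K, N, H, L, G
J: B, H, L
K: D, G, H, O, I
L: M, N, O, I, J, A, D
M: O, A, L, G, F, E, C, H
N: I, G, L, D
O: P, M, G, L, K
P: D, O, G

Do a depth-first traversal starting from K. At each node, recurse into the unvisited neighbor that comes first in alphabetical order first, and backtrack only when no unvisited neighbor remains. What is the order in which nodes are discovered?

K, D, B, J, H, C, G, F, A, L, I, N, M, E, O, P

Visit K
K → D
D → B
B → J
J → H
H → C
C → G
G → F
F → A
A → L
L → I
I → N
L → M
M → E
M → O
O → P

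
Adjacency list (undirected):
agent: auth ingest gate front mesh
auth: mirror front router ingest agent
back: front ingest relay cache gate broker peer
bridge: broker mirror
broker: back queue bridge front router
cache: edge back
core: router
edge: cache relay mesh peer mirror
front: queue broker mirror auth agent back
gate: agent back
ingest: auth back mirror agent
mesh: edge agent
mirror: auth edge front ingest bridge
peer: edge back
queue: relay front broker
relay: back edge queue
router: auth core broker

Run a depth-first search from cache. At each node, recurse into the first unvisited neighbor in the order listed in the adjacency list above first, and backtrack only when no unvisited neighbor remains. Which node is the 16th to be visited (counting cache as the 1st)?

Visit cache
cache → edge
edge → relay
relay → back
back → front
front → queue
queue → broker
broker → bridge
bridge → mirror
mirror → auth
auth → router
router → core
auth → ingest
ingest → agent
agent → gate
agent → mesh
back → peer

Visit order: cache, edge, relay, back, front, queue, broker, bridge, mirror, auth, router, core, ingest, agent, gate, mesh, peer

mesh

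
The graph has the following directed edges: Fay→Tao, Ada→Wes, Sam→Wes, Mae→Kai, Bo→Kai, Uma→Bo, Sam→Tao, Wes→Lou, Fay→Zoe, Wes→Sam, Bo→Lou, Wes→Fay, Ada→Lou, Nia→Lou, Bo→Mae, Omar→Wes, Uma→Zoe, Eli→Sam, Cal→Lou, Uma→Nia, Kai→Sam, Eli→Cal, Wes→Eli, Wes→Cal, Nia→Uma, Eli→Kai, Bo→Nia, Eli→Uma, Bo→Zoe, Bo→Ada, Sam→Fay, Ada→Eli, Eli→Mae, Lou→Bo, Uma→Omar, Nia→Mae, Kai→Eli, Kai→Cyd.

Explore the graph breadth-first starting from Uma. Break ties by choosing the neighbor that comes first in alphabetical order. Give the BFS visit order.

Uma, Bo, Nia, Omar, Zoe, Ada, Kai, Lou, Mae, Wes, Eli, Cyd, Sam, Cal, Fay, Tao

Visit Uma; enqueue Bo, Nia, Omar, Zoe → queue [Bo, Nia, Omar, Zoe]
Visit Bo; enqueue Ada, Kai, Lou, Mae → queue [Nia, Omar, Zoe, Ada, Kai, Lou, Mae]
Visit Nia → queue [Omar, Zoe, Ada, Kai, Lou, Mae]
Visit Omar; enqueue Wes → queue [Zoe, Ada, Kai, Lou, Mae, Wes]
Visit Zoe → queue [Ada, Kai, Lou, Mae, Wes]
Visit Ada; enqueue Eli → queue [Kai, Lou, Mae, Wes, Eli]
Visit Kai; enqueue Cyd, Sam → queue [Lou, Mae, Wes, Eli, Cyd, Sam]
Visit Lou → queue [Mae, Wes, Eli, Cyd, Sam]
Visit Mae → queue [Wes, Eli, Cyd, Sam]
Visit Wes; enqueue Cal, Fay → queue [Eli, Cyd, Sam, Cal, Fay]
Visit Eli → queue [Cyd, Sam, Cal, Fay]
Visit Cyd → queue [Sam, Cal, Fay]
Visit Sam; enqueue Tao → queue [Cal, Fay, Tao]
Visit Cal → queue [Fay, Tao]
Visit Fay → queue [Tao]
Visit Tao → queue []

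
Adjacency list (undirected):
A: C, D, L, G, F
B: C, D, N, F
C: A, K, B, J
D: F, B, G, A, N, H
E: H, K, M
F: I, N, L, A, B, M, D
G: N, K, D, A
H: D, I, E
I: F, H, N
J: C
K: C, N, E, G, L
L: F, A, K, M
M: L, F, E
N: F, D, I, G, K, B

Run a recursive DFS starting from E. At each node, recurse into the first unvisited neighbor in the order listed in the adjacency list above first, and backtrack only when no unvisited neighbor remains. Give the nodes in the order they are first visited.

Visit E
E → H
H → D
D → F
F → I
I → N
N → G
G → K
K → C
C → A
A → L
L → M
C → B
C → J

E, H, D, F, I, N, G, K, C, A, L, M, B, J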